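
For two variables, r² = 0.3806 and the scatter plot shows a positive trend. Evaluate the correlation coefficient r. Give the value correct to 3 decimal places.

|r| = √0.3806 = 0.617
The association is positive, so r = 0.617.

0.617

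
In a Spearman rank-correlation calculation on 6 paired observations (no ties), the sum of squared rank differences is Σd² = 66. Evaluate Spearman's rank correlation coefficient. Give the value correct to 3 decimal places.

ρ = 1 − 6Σd² / [n(n²−1)] = 1 − 6×66 / (6×35)
  = 1 − 396/210 = 1 − 1.8857 ≈ -0.886

-0.886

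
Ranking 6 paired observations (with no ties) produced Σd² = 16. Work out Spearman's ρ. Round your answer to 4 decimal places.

ρ = 1 − 6Σd² / [n(n²−1)] = 1 − 6×16 / (6×35)
  = 1 − 96/210 = 1 − 0.45714 ≈ 0.5429

0.5429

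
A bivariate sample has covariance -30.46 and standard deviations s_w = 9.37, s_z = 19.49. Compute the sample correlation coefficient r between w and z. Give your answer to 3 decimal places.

-0.167

r = Cov(w,z) / (s_w · s_z) = -30.46 / (9.37 × 19.49)
  = -30.46 / 182.6213 ≈ -0.167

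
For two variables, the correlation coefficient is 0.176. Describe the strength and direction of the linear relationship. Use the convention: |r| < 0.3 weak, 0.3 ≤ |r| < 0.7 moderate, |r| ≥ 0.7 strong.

r = 0.176 > 0 so the relationship is positive.
|r| = 0.176, which falls in the weak range.

weak positive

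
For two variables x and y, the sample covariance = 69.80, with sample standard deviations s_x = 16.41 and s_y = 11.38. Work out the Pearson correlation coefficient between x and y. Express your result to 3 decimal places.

0.374

r = Cov(x,y) / (s_x · s_y) = 69.80 / (16.41 × 11.38)
  = 69.80 / 186.7458 ≈ 0.374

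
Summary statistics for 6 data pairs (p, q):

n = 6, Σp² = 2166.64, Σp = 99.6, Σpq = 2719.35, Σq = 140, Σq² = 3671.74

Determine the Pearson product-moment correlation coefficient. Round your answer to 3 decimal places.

0.867

r = (nΣpq − ΣpΣq) / √[(nΣp² − (Σp)²)(nΣq² − (Σq)²)]
Numerator: 6×2719.35 − 99.6×140 = 2372.1
Denominator: √[(12999.84 − 9920.16)(22030.44 − 19600)] = √[3079.68 × 2430.44] = 2735.8687
r = 2372.1 / 2735.8687 ≈ 0.867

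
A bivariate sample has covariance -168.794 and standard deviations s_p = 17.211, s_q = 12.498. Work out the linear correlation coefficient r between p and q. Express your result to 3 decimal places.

r = Cov(p,q) / (s_p · s_q) = -168.794 / (17.211 × 12.498)
  = -168.794 / 215.1031 ≈ -0.785

-0.785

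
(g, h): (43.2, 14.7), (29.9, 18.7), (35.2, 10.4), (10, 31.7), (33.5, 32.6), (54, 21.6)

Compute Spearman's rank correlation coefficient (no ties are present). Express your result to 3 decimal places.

-0.371

Rank g: 5, 2, 4, 1, 3, 6
Rank h: 2, 3, 1, 5, 6, 4
d = rank(g) − rank(h): 3, -1, 3, -4, -3, 2; Σd² = 48
ρ = 1 − 6Σd² / [n(n²−1)] = 1 − 6×48 / (6×35) = 1 − 288/210 ≈ -0.371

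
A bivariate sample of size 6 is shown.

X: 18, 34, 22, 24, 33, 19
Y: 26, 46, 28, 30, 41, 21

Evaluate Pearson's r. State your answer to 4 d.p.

0.9694

n = 6, ΣX = 150, ΣY = 192, ΣX² = 3990, ΣY² = 6598, ΣXY = 5120
nΣXY − ΣXΣY = 30720 − 28800 = 1920
nΣX² − (ΣX)² = 23940 − 22500 = 1440; nΣY² − (ΣY)² = 39588 − 36864 = 2724
r = 1920 / √(1440 × 2724) = 1920 / 1980.5454 ≈ 0.9694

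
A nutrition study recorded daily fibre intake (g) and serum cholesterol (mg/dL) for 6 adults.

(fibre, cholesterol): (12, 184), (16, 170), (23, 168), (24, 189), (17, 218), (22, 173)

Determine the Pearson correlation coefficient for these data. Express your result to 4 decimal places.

n = 6, Σx = 114, Σy = 1102, Σx² = 2278, Σy² = 204154, Σxy = 20840
nΣxy − ΣxΣy = 125040 − 125628 = -588
nΣx² − (Σx)² = 13668 − 12996 = 672; nΣy² − (Σy)² = 1224924 − 1214404 = 10520
r = -588 / √(672 × 10520) = -588 / 2658.8419 ≈ -0.2211

-0.2211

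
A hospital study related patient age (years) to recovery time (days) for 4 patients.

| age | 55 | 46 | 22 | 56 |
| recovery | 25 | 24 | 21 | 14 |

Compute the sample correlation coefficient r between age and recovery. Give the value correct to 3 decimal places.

n = 4, Σx = 179, Σy = 84, Σx² = 8761, Σy² = 1838, Σxy = 3725
nΣxy − ΣxΣy = 14900 − 15036 = -136
nΣx² − (Σx)² = 35044 − 32041 = 3003; nΣy² − (Σy)² = 7352 − 7056 = 296
r = -136 / √(3003 × 296) = -136 / 942.8086 ≈ -0.144

-0.144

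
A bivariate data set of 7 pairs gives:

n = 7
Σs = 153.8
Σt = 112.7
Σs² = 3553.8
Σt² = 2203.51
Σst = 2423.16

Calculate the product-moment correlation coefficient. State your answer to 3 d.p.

r = (nΣst − ΣsΣt) / √[(nΣs² − (Σs)²)(nΣt² − (Σt)²)]
Numerator: 7×2423.16 − 153.8×112.7 = -371.14
Denominator: √[(24876.6 − 23654.44)(15424.57 − 12701.29)] = √[1222.16 × 2723.28] = 1824.3585
r = -371.14 / 1824.3585 ≈ -0.203

-0.203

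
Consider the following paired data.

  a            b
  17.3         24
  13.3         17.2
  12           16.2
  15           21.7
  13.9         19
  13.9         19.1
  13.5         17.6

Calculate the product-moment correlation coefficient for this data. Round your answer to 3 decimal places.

n = 7, Σa = 98.9, Σb = 134.8, Σa² = 1413.85, Σb² = 2640.74, Σab = 1931.05
nΣab − ΣaΣb = 13517.35 − 13331.72 = 185.63
nΣa² − (Σa)² = 9896.95 − 9781.21 = 115.74; nΣb² − (Σb)² = 18485.18 − 18171.04 = 314.14
r = 185.63 / √(115.74 × 314.14) = 185.63 / 190.6792 ≈ 0.974

0.974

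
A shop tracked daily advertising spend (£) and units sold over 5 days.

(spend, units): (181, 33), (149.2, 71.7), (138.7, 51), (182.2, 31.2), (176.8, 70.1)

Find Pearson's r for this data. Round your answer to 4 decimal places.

n = 5, Σx = 827.9, Σy = 257, Σx² = 138714.41, Σy² = 14718.34, Σxy = 41822.66
nΣxy − ΣxΣy = 209113.3 − 212770.3 = -3657
nΣx² − (Σx)² = 693572.05 − 685418.41 = 8153.64; nΣy² − (Σy)² = 73591.7 − 66049 = 7542.7
r = -3657 / √(8153.64 × 7542.7) = -3657 / 7842.2229 ≈ -0.4663

-0.4663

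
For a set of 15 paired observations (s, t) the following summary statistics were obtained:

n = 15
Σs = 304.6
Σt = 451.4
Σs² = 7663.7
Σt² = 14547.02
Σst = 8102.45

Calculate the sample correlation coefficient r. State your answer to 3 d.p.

r = (nΣst − ΣsΣt) / √[(nΣs² − (Σs)²)(nΣt² − (Σt)²)]
Numerator: 15×8102.45 − 304.6×451.4 = -15959.69
Denominator: √[(114955.5 − 92781.16)(218205.3 − 203761.96)] = √[22174.34 × 14443.34] = 17896.1318
r = -15959.69 / 17896.1318 ≈ -0.892

-0.892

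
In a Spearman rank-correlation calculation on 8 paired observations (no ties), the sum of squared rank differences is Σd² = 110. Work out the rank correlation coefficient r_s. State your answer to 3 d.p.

-0.310

ρ = 1 − 6Σd² / [n(n²−1)] = 1 − 6×110 / (8×63)
  = 1 − 660/504 = 1 − 1.3095 ≈ -0.310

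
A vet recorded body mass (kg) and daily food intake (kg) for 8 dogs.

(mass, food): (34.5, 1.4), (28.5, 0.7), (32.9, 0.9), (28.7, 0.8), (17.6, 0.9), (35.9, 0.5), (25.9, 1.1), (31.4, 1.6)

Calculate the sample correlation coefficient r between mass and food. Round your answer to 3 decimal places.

0.059

n = 8, Σx = 235.4, Σy = 7.9, Σx² = 7163.94, Σy² = 8.73, Σxy = 233.34
nΣxy − ΣxΣy = 1866.72 − 1859.66 = 7.06
nΣx² − (Σx)² = 57311.52 − 55413.16 = 1898.36; nΣy² − (Σy)² = 69.84 − 62.41 = 7.43
r = 7.06 / √(1898.36 × 7.43) = 7.06 / 118.7637 ≈ 0.059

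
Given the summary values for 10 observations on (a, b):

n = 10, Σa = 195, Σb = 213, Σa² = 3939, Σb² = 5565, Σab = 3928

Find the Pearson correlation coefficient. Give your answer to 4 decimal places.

r = (nΣab − ΣaΣb) / √[(nΣa² − (Σa)²)(nΣb² − (Σb)²)]
Numerator: 10×3928 − 195×213 = -2255
Denominator: √[(39390 − 38025)(55650 − 45369)] = √[1365 × 10281] = 3746.1400
r = -2255 / 3746.1400 ≈ -0.6020

-0.6020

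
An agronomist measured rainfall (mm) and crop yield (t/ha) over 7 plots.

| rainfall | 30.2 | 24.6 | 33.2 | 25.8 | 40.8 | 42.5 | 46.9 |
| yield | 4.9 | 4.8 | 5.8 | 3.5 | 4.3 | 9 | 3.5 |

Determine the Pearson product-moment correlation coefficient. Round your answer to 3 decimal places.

n = 7, Σx = 244, Σy = 35.8, Σx² = 8955.58, Σy² = 204.68, Σxy = 1271.01
nΣxy − ΣxΣy = 8897.07 − 8735.2 = 161.87
nΣx² − (Σx)² = 62689.06 − 59536 = 3153.06; nΣy² − (Σy)² = 1432.76 − 1281.64 = 151.12
r = 161.87 / √(3153.06 × 151.12) = 161.87 / 690.2829 ≈ 0.234

0.234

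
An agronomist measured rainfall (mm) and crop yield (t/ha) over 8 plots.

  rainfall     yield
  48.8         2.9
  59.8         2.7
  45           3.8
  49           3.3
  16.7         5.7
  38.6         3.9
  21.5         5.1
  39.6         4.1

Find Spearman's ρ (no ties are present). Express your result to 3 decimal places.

Rank rainfall: 6, 8, 5, 7, 1, 3, 2, 4
Rank yield: 2, 1, 4, 3, 8, 5, 7, 6
d = rank(rainfall) − rank(yield): 4, 7, 1, 4, -7, -2, -5, -2; Σd² = 164
ρ = 1 − 6Σd² / [n(n²−1)] = 1 − 6×164 / (8×63) = 1 − 984/504 ≈ -0.952

-0.952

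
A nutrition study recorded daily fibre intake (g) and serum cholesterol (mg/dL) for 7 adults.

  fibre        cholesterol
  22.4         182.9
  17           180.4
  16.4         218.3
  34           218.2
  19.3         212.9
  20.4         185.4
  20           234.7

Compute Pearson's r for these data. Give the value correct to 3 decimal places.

0.192

n = 7, Σx = 149.5, Σy = 1432.8, Σx² = 3404.37, Σy² = 296046.36, Σxy = 30747.81
nΣxy − ΣxΣy = 215234.67 − 214203.6 = 1031.07
nΣx² − (Σx)² = 23830.59 − 22350.25 = 1480.34; nΣy² − (Σy)² = 2072324.52 − 2052915.84 = 19408.68
r = 1031.07 / √(1480.34 × 19408.68) = 1031.07 / 5360.1721 ≈ 0.192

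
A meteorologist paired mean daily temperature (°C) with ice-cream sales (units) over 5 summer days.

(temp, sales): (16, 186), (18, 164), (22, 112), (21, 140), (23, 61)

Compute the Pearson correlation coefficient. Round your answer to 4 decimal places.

n = 5, Σx = 100, Σy = 663, Σx² = 2034, Σy² = 97357, Σxy = 12735
nΣxy − ΣxΣy = 63675 − 66300 = -2625
nΣx² − (Σx)² = 10170 − 10000 = 170; nΣy² − (Σy)² = 486785 − 439569 = 47216
r = -2625 / √(170 × 47216) = -2625 / 2833.1467 ≈ -0.9265

-0.9265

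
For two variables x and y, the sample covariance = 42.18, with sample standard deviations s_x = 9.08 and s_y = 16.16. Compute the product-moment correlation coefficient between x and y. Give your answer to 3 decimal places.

0.287

r = Cov(x,y) / (s_x · s_y) = 42.18 / (9.08 × 16.16)
  = 42.18 / 146.7328 ≈ 0.287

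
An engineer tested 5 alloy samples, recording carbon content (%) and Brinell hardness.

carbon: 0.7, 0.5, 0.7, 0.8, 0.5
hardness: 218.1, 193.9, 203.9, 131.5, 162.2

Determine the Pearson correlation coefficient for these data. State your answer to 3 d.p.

-0.187

n = 5, Σx = 3.2, Σy = 909.6, Σx² = 2.12, Σy² = 170341.12, Σxy = 578.65
nΣxy − ΣxΣy = 2893.25 − 2910.72 = -17.47
nΣx² − (Σx)² = 10.6 − 10.24 = 0.36; nΣy² − (Σy)² = 851705.6 − 827372.16 = 24333.44
r = -17.47 / √(0.36 × 24333.44) = -17.47 / 93.5951 ≈ -0.187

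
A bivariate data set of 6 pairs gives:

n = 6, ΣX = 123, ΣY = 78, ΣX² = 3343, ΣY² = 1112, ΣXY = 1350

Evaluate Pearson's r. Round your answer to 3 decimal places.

-0.878

r = (nΣXY − ΣXΣY) / √[(nΣX² − (ΣX)²)(nΣY² − (ΣY)²)]
Numerator: 6×1350 − 123×78 = -1494
Denominator: √[(20058 − 15129)(6672 − 6084)] = √[4929 × 588] = 1702.4253
r = -1494 / 1702.4253 ≈ -0.878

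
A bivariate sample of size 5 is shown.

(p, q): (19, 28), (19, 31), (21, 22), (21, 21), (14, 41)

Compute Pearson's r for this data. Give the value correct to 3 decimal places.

n = 5, Σp = 94, Σq = 143, Σp² = 1800, Σq² = 4351, Σpq = 2598
nΣpq − ΣpΣq = 12990 − 13442 = -452
nΣp² − (Σp)² = 9000 − 8836 = 164; nΣq² − (Σq)² = 21755 − 20449 = 1306
r = -452 / √(164 × 1306) = -452 / 462.8002 ≈ -0.977

-0.977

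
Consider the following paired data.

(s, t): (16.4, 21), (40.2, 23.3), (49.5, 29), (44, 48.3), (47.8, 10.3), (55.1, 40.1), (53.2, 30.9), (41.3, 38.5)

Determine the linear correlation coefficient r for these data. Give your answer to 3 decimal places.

n = 8, Σs = 347.5, Σt = 241.4, Σs² = 16128.03, Σt² = 8308.94, Σst = 10777.54
nΣst − ΣsΣt = 86220.32 − 83886.5 = 2333.82
nΣs² − (Σs)² = 129024.24 − 120756.25 = 8267.99; nΣt² − (Σt)² = 66471.52 − 58273.96 = 8197.56
r = 2333.82 / √(8267.99 × 8197.56) = 2333.82 / 8232.6997 ≈ 0.283

0.283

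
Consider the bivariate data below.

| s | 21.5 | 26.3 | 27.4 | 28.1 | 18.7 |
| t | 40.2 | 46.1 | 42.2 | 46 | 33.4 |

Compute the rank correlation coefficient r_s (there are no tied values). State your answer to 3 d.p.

Rank s: 2, 3, 4, 5, 1
Rank t: 2, 5, 3, 4, 1
d = rank(s) − rank(t): 0, -2, 1, 1, 0; Σd² = 6
ρ = 1 − 6Σd² / [n(n²−1)] = 1 − 6×6 / (5×24) = 1 − 36/120 ≈ 0.700

0.700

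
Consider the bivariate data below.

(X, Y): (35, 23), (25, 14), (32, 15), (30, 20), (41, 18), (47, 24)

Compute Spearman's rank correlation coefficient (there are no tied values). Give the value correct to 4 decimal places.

Rank X: 4, 1, 3, 2, 5, 6
Rank Y: 5, 1, 2, 4, 3, 6
d = rank(X) − rank(Y): -1, 0, 1, -2, 2, 0; Σd² = 10
ρ = 1 − 6Σd² / [n(n²−1)] = 1 − 6×10 / (6×35) = 1 − 60/210 ≈ 0.7143

0.7143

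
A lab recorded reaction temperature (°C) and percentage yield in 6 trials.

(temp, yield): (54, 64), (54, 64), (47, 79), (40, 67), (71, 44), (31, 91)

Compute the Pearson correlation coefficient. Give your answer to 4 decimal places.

-0.9144

n = 6, Σx = 297, Σy = 409, Σx² = 15643, Σy² = 29139, Σxy = 19250
nΣxy − ΣxΣy = 115500 − 121473 = -5973
nΣx² − (Σx)² = 93858 − 88209 = 5649; nΣy² − (Σy)² = 174834 − 167281 = 7553
r = -5973 / √(5649 × 7553) = -5973 / 6531.9903 ≈ -0.9144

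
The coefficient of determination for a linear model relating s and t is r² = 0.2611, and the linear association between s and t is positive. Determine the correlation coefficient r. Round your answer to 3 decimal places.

0.511

|r| = √0.2611 = 0.511
The association is positive, so r = 0.511.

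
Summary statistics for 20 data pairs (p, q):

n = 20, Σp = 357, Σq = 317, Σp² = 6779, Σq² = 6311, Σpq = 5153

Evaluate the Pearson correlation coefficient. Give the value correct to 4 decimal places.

-0.6989

r = (nΣpq − ΣpΣq) / √[(nΣp² − (Σp)²)(nΣq² − (Σq)²)]
Numerator: 20×5153 − 357×317 = -10109
Denominator: √[(135580 − 127449)(126220 − 100489)] = √[8131 × 25731] = 14464.3963
r = -10109 / 14464.3963 ≈ -0.6989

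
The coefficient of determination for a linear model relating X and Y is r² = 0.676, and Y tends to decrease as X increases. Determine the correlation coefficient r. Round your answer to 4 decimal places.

-0.8222

|r| = √0.676 = 0.8222
The association is negative, so r = −0.8222.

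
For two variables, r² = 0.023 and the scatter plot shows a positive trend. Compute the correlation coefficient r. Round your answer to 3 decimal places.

|r| = √0.023 = 0.152
The association is positive, so r = 0.152.

0.152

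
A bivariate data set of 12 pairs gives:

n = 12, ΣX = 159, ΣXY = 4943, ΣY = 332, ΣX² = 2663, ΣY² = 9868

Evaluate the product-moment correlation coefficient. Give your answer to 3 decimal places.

0.883

r = (nΣXY − ΣXΣY) / √[(nΣX² − (ΣX)²)(nΣY² − (ΣY)²)]
Numerator: 12×4943 − 159×332 = 6528
Denominator: √[(31956 − 25281)(118416 − 110224)] = √[6675 × 8192] = 7394.7008
r = 6528 / 7394.7008 ≈ 0.883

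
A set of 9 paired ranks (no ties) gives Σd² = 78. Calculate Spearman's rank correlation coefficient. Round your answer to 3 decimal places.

0.350

ρ = 1 − 6Σd² / [n(n²−1)] = 1 − 6×78 / (9×80)
  = 1 − 468/720 = 1 − 0.6500 ≈ 0.350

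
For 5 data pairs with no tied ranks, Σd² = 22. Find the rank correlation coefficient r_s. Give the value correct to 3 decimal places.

-0.100

ρ = 1 − 6Σd² / [n(n²−1)] = 1 − 6×22 / (5×24)
  = 1 − 132/120 = 1 − 1.1000 ≈ -0.100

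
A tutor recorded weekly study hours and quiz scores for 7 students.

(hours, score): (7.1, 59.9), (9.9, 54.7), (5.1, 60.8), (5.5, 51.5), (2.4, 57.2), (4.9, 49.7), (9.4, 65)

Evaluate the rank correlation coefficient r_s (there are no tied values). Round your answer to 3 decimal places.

0.286

Rank hours: 5, 7, 3, 4, 1, 2, 6
Rank score: 5, 3, 6, 2, 4, 1, 7
d = rank(hours) − rank(score): 0, 4, -3, 2, -3, 1, -1; Σd² = 40
ρ = 1 − 6Σd² / [n(n²−1)] = 1 − 6×40 / (7×48) = 1 − 240/336 ≈ 0.286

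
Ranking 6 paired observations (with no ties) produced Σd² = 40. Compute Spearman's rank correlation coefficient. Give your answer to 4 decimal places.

ρ = 1 − 6Σd² / [n(n²−1)] = 1 − 6×40 / (6×35)
  = 1 − 240/210 = 1 − 1.14286 ≈ -0.1429

-0.1429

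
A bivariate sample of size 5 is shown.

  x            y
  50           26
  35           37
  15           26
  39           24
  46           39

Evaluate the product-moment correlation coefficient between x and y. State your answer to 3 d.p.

0.238

n = 5, Σx = 185, Σy = 152, Σx² = 7587, Σy² = 4818, Σxy = 5715
nΣxy − ΣxΣy = 28575 − 28120 = 455
nΣx² − (Σx)² = 37935 − 34225 = 3710; nΣy² − (Σy)² = 24090 − 23104 = 986
r = 455 / √(3710 × 986) = 455 / 1912.6056 ≈ 0.238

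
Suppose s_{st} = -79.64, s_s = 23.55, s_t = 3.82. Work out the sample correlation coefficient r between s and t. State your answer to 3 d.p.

-0.885

r = Cov(s,t) / (s_s · s_t) = -79.64 / (23.55 × 3.82)
  = -79.64 / 89.9610 ≈ -0.885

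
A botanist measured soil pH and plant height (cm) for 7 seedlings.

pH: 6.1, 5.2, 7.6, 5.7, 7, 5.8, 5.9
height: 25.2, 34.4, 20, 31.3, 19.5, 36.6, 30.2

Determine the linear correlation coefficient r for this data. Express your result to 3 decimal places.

-0.889

n = 7, Σx = 43.3, Σy = 197.2, Σx² = 271.95, Σy² = 5829.94, Σxy = 1189.97
nΣxy − ΣxΣy = 8329.79 − 8538.76 = -208.97
nΣx² − (Σx)² = 1903.65 − 1874.89 = 28.76; nΣy² − (Σy)² = 40809.58 − 38887.84 = 1921.74
r = -208.97 / √(28.76 × 1921.74) = -208.97 / 235.0941 ≈ -0.889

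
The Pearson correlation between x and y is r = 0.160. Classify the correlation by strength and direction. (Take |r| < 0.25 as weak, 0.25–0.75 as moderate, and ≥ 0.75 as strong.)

weak positive

r = 0.160 > 0 so the relationship is positive.
|r| = 0.160, which falls in the weak range.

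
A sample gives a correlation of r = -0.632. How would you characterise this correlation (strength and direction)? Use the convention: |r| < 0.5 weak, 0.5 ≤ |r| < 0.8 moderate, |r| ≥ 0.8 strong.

r = -0.632 < 0 so the relationship is negative.
|r| = 0.632, which falls in the moderate range.

moderate negative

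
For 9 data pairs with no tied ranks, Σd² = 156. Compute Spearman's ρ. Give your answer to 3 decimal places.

ρ = 1 − 6Σd² / [n(n²−1)] = 1 − 6×156 / (9×80)
  = 1 − 936/720 = 1 − 1.3000 ≈ -0.300

-0.300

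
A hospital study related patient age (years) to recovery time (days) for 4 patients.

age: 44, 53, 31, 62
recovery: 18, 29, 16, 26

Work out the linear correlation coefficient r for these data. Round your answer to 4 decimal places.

0.8462

n = 4, Σx = 190, Σy = 89, Σx² = 9550, Σy² = 2097, Σxy = 4437
nΣxy − ΣxΣy = 17748 − 16910 = 838
nΣx² − (Σx)² = 38200 − 36100 = 2100; nΣy² − (Σy)² = 8388 − 7921 = 467
r = 838 / √(2100 × 467) = 838 / 990.3030 ≈ 0.8462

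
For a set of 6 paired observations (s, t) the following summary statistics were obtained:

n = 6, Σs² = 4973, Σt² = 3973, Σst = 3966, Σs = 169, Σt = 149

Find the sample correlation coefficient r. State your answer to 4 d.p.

r = (nΣst − ΣsΣt) / √[(nΣs² − (Σs)²)(nΣt² − (Σt)²)]
Numerator: 6×3966 − 169×149 = -1385
Denominator: √[(29838 − 28561)(23838 − 22201)] = √[1277 × 1637] = 1445.8385
r = -1385 / 1445.8385 ≈ -0.9579

-0.9579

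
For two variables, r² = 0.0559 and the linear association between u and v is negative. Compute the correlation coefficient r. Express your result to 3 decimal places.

|r| = √0.0559 = 0.236
The association is negative, so r = −0.236.

-0.236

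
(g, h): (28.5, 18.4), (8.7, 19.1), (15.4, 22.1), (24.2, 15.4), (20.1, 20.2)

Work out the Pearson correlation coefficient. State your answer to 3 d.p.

n = 5, Σg = 96.9, Σh = 95.2, Σg² = 2114.75, Σh² = 1836.98, Σgh = 1809.61
nΣgh − ΣgΣh = 9048.05 − 9224.88 = -176.83
nΣg² − (Σg)² = 10573.75 − 9389.61 = 1184.14; nΣh² − (Σh)² = 9184.9 − 9063.04 = 121.86
r = -176.83 / √(1184.14 × 121.86) = -176.83 / 379.8675 ≈ -0.466

-0.466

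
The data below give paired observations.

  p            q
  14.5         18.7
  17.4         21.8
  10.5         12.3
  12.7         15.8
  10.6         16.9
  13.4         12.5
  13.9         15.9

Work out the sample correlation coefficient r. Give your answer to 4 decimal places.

n = 7, Σp = 93, Σq = 113.9, Σp² = 1269.68, Σq² = 1920.53, Σpq = 1547.93
nΣpq − ΣpΣq = 10835.51 − 10592.7 = 242.81
nΣp² − (Σp)² = 8887.76 − 8649 = 238.76; nΣq² − (Σq)² = 13443.71 − 12973.21 = 470.5
r = 242.81 / √(238.76 × 470.5) = 242.81 / 335.1665 ≈ 0.7244

0.7244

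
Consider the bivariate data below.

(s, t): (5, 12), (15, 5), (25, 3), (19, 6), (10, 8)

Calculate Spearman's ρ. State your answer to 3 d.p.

-0.900

Rank s: 1, 3, 5, 4, 2
Rank t: 5, 2, 1, 3, 4
d = rank(s) − rank(t): -4, 1, 4, 1, -2; Σd² = 38
ρ = 1 − 6Σd² / [n(n²−1)] = 1 − 6×38 / (5×24) = 1 − 228/120 ≈ -0.900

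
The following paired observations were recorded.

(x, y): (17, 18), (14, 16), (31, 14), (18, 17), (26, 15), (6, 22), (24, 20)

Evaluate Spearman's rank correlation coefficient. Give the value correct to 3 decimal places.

-0.679

Rank x: 3, 2, 7, 4, 6, 1, 5
Rank y: 5, 3, 1, 4, 2, 7, 6
d = rank(x) − rank(y): -2, -1, 6, 0, 4, -6, -1; Σd² = 94
ρ = 1 − 6Σd² / [n(n²−1)] = 1 − 6×94 / (7×48) = 1 − 564/336 ≈ -0.679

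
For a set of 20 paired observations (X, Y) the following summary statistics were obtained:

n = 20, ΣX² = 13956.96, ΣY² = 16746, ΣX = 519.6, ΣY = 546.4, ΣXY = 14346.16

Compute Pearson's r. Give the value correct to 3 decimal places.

r = (nΣXY − ΣXΣY) / √[(nΣX² − (ΣX)²)(nΣY² − (ΣY)²)]
Numerator: 20×14346.16 − 519.6×546.4 = 3013.76
Denominator: √[(279139.2 − 269984.16)(334920 − 298552.96)] = √[9155.04 × 36367.04] = 18246.6903
r = 3013.76 / 18246.6903 ≈ 0.165

0.165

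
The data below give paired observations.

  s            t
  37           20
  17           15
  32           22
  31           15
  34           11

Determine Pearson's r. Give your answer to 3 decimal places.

n = 5, Σs = 151, Σt = 83, Σs² = 4799, Σt² = 1455, Σst = 2538
nΣst − ΣsΣt = 12690 − 12533 = 157
nΣs² − (Σs)² = 23995 − 22801 = 1194; nΣt² − (Σt)² = 7275 − 6889 = 386
r = 157 / √(1194 × 386) = 157 / 678.8844 ≈ 0.231

0.231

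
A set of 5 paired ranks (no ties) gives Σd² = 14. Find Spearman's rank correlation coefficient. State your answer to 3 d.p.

0.300

ρ = 1 − 6Σd² / [n(n²−1)] = 1 − 6×14 / (5×24)
  = 1 − 84/120 = 1 − 0.7000 ≈ 0.300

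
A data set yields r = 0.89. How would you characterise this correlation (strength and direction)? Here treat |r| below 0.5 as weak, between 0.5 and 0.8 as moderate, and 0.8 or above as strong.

r = 0.89 > 0 so the relationship is positive.
|r| = 0.89, which falls in the strong range.

strong positive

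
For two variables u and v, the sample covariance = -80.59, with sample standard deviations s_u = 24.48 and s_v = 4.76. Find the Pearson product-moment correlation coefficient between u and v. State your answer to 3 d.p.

r = Cov(u,v) / (s_u · s_v) = -80.59 / (24.48 × 4.76)
  = -80.59 / 116.5248 ≈ -0.692

-0.692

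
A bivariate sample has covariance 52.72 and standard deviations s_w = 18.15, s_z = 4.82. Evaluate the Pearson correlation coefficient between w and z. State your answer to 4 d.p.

0.6026

r = Cov(w,z) / (s_w · s_z) = 52.72 / (18.15 × 4.82)
  = 52.72 / 87.4830 ≈ 0.6026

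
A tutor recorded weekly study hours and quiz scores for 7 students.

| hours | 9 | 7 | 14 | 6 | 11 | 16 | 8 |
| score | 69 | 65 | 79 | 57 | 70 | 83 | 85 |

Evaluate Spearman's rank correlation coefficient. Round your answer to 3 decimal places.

Rank hours: 4, 2, 6, 1, 5, 7, 3
Rank score: 3, 2, 5, 1, 4, 6, 7
d = rank(hours) − rank(score): 1, 0, 1, 0, 1, 1, -4; Σd² = 20
ρ = 1 − 6Σd² / [n(n²−1)] = 1 − 6×20 / (7×48) = 1 − 120/336 ≈ 0.643

0.643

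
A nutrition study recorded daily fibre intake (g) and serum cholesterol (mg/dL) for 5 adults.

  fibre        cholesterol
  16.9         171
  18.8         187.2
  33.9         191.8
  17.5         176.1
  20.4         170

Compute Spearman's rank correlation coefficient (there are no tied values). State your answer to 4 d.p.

0.4000

Rank fibre: 1, 3, 5, 2, 4
Rank cholesterol: 2, 4, 5, 3, 1
d = rank(fibre) − rank(cholesterol): -1, -1, 0, -1, 3; Σd² = 12
ρ = 1 − 6Σd² / [n(n²−1)] = 1 − 6×12 / (5×24) = 1 − 72/120 ≈ 0.4000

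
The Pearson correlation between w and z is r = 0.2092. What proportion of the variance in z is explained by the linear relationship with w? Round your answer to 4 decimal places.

0.0438

r² = (0.2092)² = 0.0438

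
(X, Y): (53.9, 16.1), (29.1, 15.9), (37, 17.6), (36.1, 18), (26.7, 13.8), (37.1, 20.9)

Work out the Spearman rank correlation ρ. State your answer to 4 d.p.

Rank X: 6, 2, 4, 3, 1, 5
Rank Y: 3, 2, 4, 5, 1, 6
d = rank(X) − rank(Y): 3, 0, 0, -2, 0, -1; Σd² = 14
ρ = 1 − 6Σd² / [n(n²−1)] = 1 − 6×14 / (6×35) = 1 − 84/210 ≈ 0.6000

0.6000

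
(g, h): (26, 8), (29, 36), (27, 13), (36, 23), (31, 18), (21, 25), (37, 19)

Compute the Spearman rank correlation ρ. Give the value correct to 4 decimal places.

Rank g: 2, 4, 3, 6, 5, 1, 7
Rank h: 1, 7, 2, 5, 3, 6, 4
d = rank(g) − rank(h): 1, -3, 1, 1, 2, -5, 3; Σd² = 50
ρ = 1 − 6Σd² / [n(n²−1)] = 1 − 6×50 / (7×48) = 1 − 300/336 ≈ 0.1071

0.1071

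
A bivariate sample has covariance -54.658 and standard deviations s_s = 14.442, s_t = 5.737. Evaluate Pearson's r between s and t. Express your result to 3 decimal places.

r = Cov(s,t) / (s_s · s_t) = -54.658 / (14.442 × 5.737)
  = -54.658 / 82.8538 ≈ -0.660

-0.660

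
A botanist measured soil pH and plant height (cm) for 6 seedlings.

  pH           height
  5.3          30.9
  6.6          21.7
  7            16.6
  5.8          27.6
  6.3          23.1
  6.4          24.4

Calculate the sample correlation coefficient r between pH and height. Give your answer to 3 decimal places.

n = 6, Σx = 37.4, Σy = 144.3, Σx² = 234.94, Σy² = 3591.99, Σxy = 884.96
nΣxy − ΣxΣy = 5309.76 − 5396.82 = -87.06
nΣx² − (Σx)² = 1409.64 − 1398.76 = 10.88; nΣy² − (Σy)² = 21551.94 − 20822.49 = 729.45
r = -87.06 / √(10.88 × 729.45) = -87.06 / 89.0866 ≈ -0.977

-0.977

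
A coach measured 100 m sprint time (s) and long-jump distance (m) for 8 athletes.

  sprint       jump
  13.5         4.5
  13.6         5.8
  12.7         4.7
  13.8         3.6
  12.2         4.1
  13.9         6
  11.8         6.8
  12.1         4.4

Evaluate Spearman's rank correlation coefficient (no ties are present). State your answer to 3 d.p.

-0.071

Rank sprint: 5, 6, 4, 7, 3, 8, 1, 2
Rank jump: 4, 6, 5, 1, 2, 7, 8, 3
d = rank(sprint) − rank(jump): 1, 0, -1, 6, 1, 1, -7, -1; Σd² = 90
ρ = 1 − 6Σd² / [n(n²−1)] = 1 − 6×90 / (8×63) = 1 − 540/504 ≈ -0.071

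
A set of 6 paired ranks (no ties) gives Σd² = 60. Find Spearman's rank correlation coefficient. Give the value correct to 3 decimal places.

-0.714

ρ = 1 − 6Σd² / [n(n²−1)] = 1 − 6×60 / (6×35)
  = 1 − 360/210 = 1 − 1.7143 ≈ -0.714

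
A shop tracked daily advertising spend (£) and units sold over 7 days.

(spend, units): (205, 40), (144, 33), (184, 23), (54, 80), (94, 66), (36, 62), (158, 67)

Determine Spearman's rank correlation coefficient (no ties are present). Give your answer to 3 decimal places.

-0.500

Rank spend: 7, 4, 6, 2, 3, 1, 5
Rank units: 3, 2, 1, 7, 5, 4, 6
d = rank(spend) − rank(units): 4, 2, 5, -5, -2, -3, -1; Σd² = 84
ρ = 1 − 6Σd² / [n(n²−1)] = 1 − 6×84 / (7×48) = 1 − 504/336 ≈ -0.500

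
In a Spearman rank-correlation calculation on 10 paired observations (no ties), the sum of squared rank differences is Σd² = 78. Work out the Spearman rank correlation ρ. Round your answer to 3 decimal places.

ρ = 1 − 6Σd² / [n(n²−1)] = 1 − 6×78 / (10×99)
  = 1 − 468/990 = 1 − 0.4727 ≈ 0.527

0.527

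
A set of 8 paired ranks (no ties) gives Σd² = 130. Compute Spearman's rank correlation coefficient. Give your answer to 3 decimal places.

ρ = 1 − 6Σd² / [n(n²−1)] = 1 − 6×130 / (8×63)
  = 1 − 780/504 = 1 − 1.5476 ≈ -0.548

-0.548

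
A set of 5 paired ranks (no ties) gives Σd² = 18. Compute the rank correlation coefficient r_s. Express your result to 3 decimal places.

0.100

ρ = 1 − 6Σd² / [n(n²−1)] = 1 − 6×18 / (5×24)
  = 1 − 108/120 = 1 − 0.9000 ≈ 0.100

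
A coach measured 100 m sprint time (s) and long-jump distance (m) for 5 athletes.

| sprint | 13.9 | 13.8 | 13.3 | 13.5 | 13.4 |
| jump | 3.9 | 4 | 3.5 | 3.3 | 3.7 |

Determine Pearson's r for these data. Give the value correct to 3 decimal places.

n = 5, Σx = 67.9, Σy = 18.4, Σx² = 922.35, Σy² = 68.04, Σxy = 250.09
nΣxy − ΣxΣy = 1250.45 − 1249.36 = 1.09
nΣx² − (Σx)² = 4611.75 − 4610.41 = 1.34; nΣy² − (Σy)² = 340.2 − 338.56 = 1.64
r = 1.09 / √(1.34 × 1.64) = 1.09 / 1.4824 ≈ 0.735

0.735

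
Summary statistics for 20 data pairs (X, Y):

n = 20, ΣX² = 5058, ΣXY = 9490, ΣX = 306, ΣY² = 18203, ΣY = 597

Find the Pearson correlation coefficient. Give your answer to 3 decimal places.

0.938

r = (nΣXY − ΣXΣY) / √[(nΣX² − (ΣX)²)(nΣY² − (ΣY)²)]
Numerator: 20×9490 − 306×597 = 7118
Denominator: √[(101160 − 93636)(364060 − 356409)] = √[7524 × 7651] = 7587.2343
r = 7118 / 7587.2343 ≈ 0.938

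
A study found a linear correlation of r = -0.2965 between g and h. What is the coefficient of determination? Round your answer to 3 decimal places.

r² = (-0.2965)² = 0.088

0.088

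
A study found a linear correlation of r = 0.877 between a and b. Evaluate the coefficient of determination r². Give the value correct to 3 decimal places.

0.769

r² = (0.877)² = 0.769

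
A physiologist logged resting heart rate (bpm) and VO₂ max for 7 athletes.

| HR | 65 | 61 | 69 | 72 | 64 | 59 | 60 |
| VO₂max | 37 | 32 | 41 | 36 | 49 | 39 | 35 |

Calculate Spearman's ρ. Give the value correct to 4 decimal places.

Rank HR: 5, 3, 6, 7, 4, 1, 2
Rank VO₂max: 4, 1, 6, 3, 7, 5, 2
d = rank(HR) − rank(VO₂max): 1, 2, 0, 4, -3, -4, 0; Σd² = 46
ρ = 1 − 6Σd² / [n(n²−1)] = 1 − 6×46 / (7×48) = 1 − 276/336 ≈ 0.1786

0.1786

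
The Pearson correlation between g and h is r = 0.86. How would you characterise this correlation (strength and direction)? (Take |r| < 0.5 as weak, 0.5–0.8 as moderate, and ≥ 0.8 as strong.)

strong positive

r = 0.86 > 0 so the relationship is positive.
|r| = 0.86, which falls in the strong range.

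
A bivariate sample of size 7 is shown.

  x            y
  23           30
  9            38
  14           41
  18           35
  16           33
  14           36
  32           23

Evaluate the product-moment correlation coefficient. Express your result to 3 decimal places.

-0.922

n = 7, Σx = 126, Σy = 236, Σx² = 2606, Σy² = 8164, Σxy = 4004
nΣxy − ΣxΣy = 28028 − 29736 = -1708
nΣx² − (Σx)² = 18242 − 15876 = 2366; nΣy² − (Σy)² = 57148 − 55696 = 1452
r = -1708 / √(2366 × 1452) = -1708 / 1853.4918 ≈ -0.922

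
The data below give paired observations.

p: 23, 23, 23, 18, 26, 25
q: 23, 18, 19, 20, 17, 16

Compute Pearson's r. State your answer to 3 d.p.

n = 6, Σp = 138, Σq = 113, Σp² = 3212, Σq² = 2159, Σpq = 2582
nΣpq − ΣpΣq = 15492 − 15594 = -102
nΣp² − (Σp)² = 19272 − 19044 = 228; nΣq² − (Σq)² = 12954 − 12769 = 185
r = -102 / √(228 × 185) = -102 / 205.3777 ≈ -0.497

-0.497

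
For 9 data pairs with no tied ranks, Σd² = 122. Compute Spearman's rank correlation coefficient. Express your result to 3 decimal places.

-0.017

ρ = 1 − 6Σd² / [n(n²−1)] = 1 − 6×122 / (9×80)
  = 1 − 732/720 = 1 − 1.0167 ≈ -0.017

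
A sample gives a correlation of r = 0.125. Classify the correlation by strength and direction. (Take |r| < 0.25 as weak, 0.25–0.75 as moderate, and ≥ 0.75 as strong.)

r = 0.125 > 0 so the relationship is positive.
|r| = 0.125, which falls in the weak range.

weak positive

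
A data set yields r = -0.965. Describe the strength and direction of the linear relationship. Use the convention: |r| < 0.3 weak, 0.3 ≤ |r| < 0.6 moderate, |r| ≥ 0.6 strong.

strong negative

r = -0.965 < 0 so the relationship is negative.
|r| = 0.965, which falls in the strong range.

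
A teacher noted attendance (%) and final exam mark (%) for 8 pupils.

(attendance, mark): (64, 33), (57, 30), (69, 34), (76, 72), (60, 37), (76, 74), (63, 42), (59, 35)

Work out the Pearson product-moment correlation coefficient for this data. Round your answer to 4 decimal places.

0.8743

n = 8, Σx = 524, Σy = 357, Σx² = 34708, Σy² = 18163, Σxy = 24195
nΣxy − ΣxΣy = 193560 − 187068 = 6492
nΣx² − (Σx)² = 277664 − 274576 = 3088; nΣy² − (Σy)² = 145304 − 127449 = 17855
r = 6492 / √(3088 × 17855) = 6492 / 7425.3781 ≈ 0.8743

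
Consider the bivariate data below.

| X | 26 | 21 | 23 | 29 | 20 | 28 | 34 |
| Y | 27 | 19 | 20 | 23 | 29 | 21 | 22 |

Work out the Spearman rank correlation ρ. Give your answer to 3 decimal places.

0.000

Rank X: 4, 2, 3, 6, 1, 5, 7
Rank Y: 6, 1, 2, 5, 7, 3, 4
d = rank(X) − rank(Y): -2, 1, 1, 1, -6, 2, 3; Σd² = 56
ρ = 1 − 6Σd² / [n(n²−1)] = 1 − 6×56 / (7×48) = 1 − 336/336 ≈ 0.000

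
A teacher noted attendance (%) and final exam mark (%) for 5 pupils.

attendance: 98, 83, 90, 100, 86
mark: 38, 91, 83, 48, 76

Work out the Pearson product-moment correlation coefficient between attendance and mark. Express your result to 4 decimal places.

n = 5, Σx = 457, Σy = 336, Σx² = 41989, Σy² = 24694, Σxy = 30083
nΣxy − ΣxΣy = 150415 − 153552 = -3137
nΣx² − (Σx)² = 209945 − 208849 = 1096; nΣy² − (Σy)² = 123470 − 112896 = 10574
r = -3137 / √(1096 × 10574) = -3137 / 3404.2773 ≈ -0.9215

-0.9215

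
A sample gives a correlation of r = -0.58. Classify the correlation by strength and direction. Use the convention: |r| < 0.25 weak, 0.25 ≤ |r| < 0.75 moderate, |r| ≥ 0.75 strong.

r = -0.58 < 0 so the relationship is negative.
|r| = 0.58, which falls in the moderate range.

moderate negative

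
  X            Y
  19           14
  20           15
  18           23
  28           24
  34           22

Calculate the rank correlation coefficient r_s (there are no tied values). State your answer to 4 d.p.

0.2000

Rank X: 2, 3, 1, 4, 5
Rank Y: 1, 2, 4, 5, 3
d = rank(X) − rank(Y): 1, 1, -3, -1, 2; Σd² = 16
ρ = 1 − 6Σd² / [n(n²−1)] = 1 − 6×16 / (5×24) = 1 − 96/120 ≈ 0.2000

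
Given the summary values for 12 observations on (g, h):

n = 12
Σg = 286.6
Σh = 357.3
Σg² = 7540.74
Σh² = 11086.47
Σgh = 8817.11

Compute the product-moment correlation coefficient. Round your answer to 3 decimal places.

0.508

r = (nΣgh − ΣgΣh) / √[(nΣg² − (Σg)²)(nΣh² − (Σh)²)]
Numerator: 12×8817.11 − 286.6×357.3 = 3403.14
Denominator: √[(90488.88 − 82139.56)(133037.64 − 127663.29)] = √[8349.32 × 5374.35] = 6698.6691
r = 3403.14 / 6698.6691 ≈ 0.508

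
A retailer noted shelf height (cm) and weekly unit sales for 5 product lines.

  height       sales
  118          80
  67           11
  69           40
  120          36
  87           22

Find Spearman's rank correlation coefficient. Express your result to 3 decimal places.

Rank height: 4, 1, 2, 5, 3
Rank sales: 5, 1, 4, 3, 2
d = rank(height) − rank(sales): -1, 0, -2, 2, 1; Σd² = 10
ρ = 1 − 6Σd² / [n(n²−1)] = 1 − 6×10 / (5×24) = 1 − 60/120 ≈ 0.500

0.500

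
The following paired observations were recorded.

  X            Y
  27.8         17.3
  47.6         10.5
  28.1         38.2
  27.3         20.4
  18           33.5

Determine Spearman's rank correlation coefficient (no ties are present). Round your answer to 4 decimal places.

-0.4000

Rank X: 3, 5, 4, 2, 1
Rank Y: 2, 1, 5, 3, 4
d = rank(X) − rank(Y): 1, 4, -1, -1, -3; Σd² = 28
ρ = 1 − 6Σd² / [n(n²−1)] = 1 − 6×28 / (5×24) = 1 − 168/120 ≈ -0.4000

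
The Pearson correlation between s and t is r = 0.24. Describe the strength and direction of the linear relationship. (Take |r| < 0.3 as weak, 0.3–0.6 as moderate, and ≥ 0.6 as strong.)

r = 0.24 > 0 so the relationship is positive.
|r| = 0.24, which falls in the weak range.

weak positive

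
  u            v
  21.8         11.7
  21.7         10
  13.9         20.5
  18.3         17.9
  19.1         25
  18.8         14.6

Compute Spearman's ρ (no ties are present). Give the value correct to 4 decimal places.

-0.6000

Rank u: 6, 5, 1, 2, 4, 3
Rank v: 2, 1, 5, 4, 6, 3
d = rank(u) − rank(v): 4, 4, -4, -2, -2, 0; Σd² = 56
ρ = 1 − 6Σd² / [n(n²−1)] = 1 − 6×56 / (6×35) = 1 − 336/210 ≈ -0.6000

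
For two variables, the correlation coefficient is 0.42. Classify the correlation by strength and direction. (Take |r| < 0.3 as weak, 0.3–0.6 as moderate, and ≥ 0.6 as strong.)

moderate positive

r = 0.42 > 0 so the relationship is positive.
|r| = 0.42, which falls in the moderate range.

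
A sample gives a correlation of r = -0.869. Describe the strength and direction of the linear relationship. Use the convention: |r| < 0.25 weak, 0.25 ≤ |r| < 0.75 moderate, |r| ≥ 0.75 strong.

strong negative

r = -0.869 < 0 so the relationship is negative.
|r| = 0.869, which falls in the strong range.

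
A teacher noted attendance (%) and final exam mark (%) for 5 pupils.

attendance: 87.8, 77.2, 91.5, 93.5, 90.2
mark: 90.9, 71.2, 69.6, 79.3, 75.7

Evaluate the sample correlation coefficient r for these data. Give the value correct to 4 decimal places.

0.2010

n = 5, Σx = 440.2, Σy = 386.7, Σx² = 38919.22, Σy² = 30195.39, Σxy = 34088.75
nΣxy − ΣxΣy = 170443.75 − 170225.34 = 218.41
nΣx² − (Σx)² = 194596.1 − 193776.04 = 820.06; nΣy² − (Σy)² = 150976.95 − 149536.89 = 1440.06
r = 218.41 / √(820.06 × 1440.06) = 218.41 / 1086.7086 ≈ 0.2010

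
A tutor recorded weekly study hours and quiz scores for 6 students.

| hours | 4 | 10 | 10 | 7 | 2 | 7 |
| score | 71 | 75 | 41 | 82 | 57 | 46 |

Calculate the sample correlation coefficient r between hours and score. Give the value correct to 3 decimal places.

n = 6, Σx = 40, Σy = 372, Σx² = 318, Σy² = 24436, Σxy = 2454
nΣxy − ΣxΣy = 14724 − 14880 = -156
nΣx² − (Σx)² = 1908 − 1600 = 308; nΣy² − (Σy)² = 146616 − 138384 = 8232
r = -156 / √(308 × 8232) = -156 / 1592.3115 ≈ -0.098

-0.098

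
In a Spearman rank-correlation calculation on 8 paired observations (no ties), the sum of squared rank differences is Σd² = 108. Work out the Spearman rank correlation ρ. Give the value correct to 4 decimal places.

-0.2857

ρ = 1 − 6Σd² / [n(n²−1)] = 1 − 6×108 / (8×63)
  = 1 − 648/504 = 1 − 1.28571 ≈ -0.2857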